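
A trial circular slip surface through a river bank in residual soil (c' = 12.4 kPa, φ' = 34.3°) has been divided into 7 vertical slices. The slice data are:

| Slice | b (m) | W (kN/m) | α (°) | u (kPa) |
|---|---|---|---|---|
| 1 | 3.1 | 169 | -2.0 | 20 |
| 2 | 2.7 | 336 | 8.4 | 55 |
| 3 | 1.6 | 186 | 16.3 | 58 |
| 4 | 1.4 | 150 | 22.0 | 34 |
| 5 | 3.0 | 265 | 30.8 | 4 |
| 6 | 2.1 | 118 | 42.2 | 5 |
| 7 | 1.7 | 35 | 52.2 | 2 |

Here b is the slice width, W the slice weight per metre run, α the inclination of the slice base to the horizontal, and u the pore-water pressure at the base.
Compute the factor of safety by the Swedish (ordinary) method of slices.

Ordinary method of slices: FS = Σ[c'·Δl_i + (W_i cosα_i − u_i·Δl_i)·tanφ'] / Σ W_i sinα_i, with Δl_i = b_i / cosα_i.
Slice 1: Δl = 3.1/cos(-2.0°) = 3.102 m; N'_1 = 169·cos(-2.0°) − 20·3.102 = 106.9; c'Δl = 38.46; W sinα = -5.9
Slice 2: Δl = 2.7/cos8.4° = 2.729 m; N'_2 = 336·cos8.4° − 55·2.729 = 182.3; c'Δl = 33.84; W sinα = 49.1
Slice 3: Δl = 1.6/cos16.3° = 1.667 m; N'_3 = 186·cos16.3° − 58·1.667 = 81.8; c'Δl = 20.67; W sinα = 52.2
Slice 4: Δl = 1.4/cos22.0° = 1.510 m; N'_4 = 150·cos22.0° − 34·1.510 = 87.7; c'Δl = 18.72; W sinα = 56.2
Slice 5: Δl = 3.0/cos30.8° = 3.493 m; N'_5 = 265·cos30.8° − 4·3.493 = 213.7; c'Δl = 43.31; W sinα = 135.7
Slice 6: Δl = 2.1/cos42.2° = 2.835 m; N'_6 = 118·cos42.2° − 5·2.835 = 73.2; c'Δl = 35.15; W sinα = 79.3
Slice 7: Δl = 1.7/cos52.2° = 2.774 m; N'_7 = 35·cos52.2° − 2·2.774 = 15.9; c'Δl = 34.39; W sinα = 27.7
Σc'Δl = 224.6 kN/m; ΣN' = 761.5 kN/m; ΣW sinα = 394.2 kN/m
Resisting = 224.6 + 761.5·tan34.3° = 224.6 + 519.5 = 744.0 kN/m
FS = 744.0 / 394.2 = 1.887

FS = 1.89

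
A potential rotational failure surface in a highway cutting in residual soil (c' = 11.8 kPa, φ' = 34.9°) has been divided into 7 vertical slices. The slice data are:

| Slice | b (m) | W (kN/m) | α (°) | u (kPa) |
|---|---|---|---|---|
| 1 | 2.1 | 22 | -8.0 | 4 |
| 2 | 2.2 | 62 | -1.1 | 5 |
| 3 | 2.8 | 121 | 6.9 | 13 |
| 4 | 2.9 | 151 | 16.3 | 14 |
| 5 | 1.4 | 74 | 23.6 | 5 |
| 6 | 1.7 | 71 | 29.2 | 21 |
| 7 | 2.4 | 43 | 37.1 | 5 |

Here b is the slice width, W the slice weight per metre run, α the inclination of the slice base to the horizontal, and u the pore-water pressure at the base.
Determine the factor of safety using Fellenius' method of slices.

FS = 3.09

Ordinary method of slices: FS = Σ[c'·Δl_i + (W_i cosα_i − u_i·Δl_i)·tanφ'] / Σ W_i sinα_i, with Δl_i = b_i / cosα_i.
Slice 1: Δl = 2.1/cos(-8.0°) = 2.121 m; N'_1 = 22·cos(-8.0°) − 4·2.121 = 13.3; c'Δl = 25.02; W sinα = -3.1
Slice 2: Δl = 2.2/cos(-1.1°) = 2.200 m; N'_2 = 62·cos(-1.1°) − 5·2.200 = 51.0; c'Δl = 25.96; W sinα = -1.2
Slice 3: Δl = 2.8/cos6.9° = 2.820 m; N'_3 = 121·cos6.9° − 13·2.820 = 83.5; c'Δl = 33.28; W sinα = 14.5
Slice 4: Δl = 2.9/cos16.3° = 3.021 m; N'_4 = 151·cos16.3° − 14·3.021 = 102.6; c'Δl = 35.65; W sinα = 42.4
Slice 5: Δl = 1.4/cos23.6° = 1.528 m; N'_5 = 74·cos23.6° − 5·1.528 = 60.2; c'Δl = 18.03; W sinα = 29.6
Slice 6: Δl = 1.7/cos29.2° = 1.947 m; N'_6 = 71·cos29.2° − 21·1.947 = 21.1; c'Δl = 22.98; W sinα = 34.6
Slice 7: Δl = 2.4/cos37.1° = 3.009 m; N'_7 = 43·cos37.1° − 5·3.009 = 19.3; c'Δl = 35.51; W sinα = 25.9
Σc'Δl = 196.4 kN/m; ΣN' = 350.9 kN/m; ΣW sinα = 142.9 kN/m
Resisting = 196.4 + 350.9·tan34.9° = 196.4 + 244.8 = 441.2 kN/m
FS = 441.2 / 142.9 = 3.088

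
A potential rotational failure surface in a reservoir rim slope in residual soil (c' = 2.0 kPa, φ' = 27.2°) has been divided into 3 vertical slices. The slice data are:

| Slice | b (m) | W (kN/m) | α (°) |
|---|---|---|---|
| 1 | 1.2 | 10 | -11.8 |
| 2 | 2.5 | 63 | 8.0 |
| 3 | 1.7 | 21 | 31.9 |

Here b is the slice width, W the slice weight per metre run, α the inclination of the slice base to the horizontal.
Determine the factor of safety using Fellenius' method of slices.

Ordinary method of slices: FS = Σ[c'·Δl_i + (W_i cosα_i)·tanφ'] / Σ W_i sinα_i, with Δl_i = b_i / cosα_i.
Slice 1: Δl = 1.2/cos(-11.8°) = 1.226 m; N'_1 = 10·cos(-11.8°) = 9.8; c'Δl = 2.45; W sinα = -2.0
Slice 2: Δl = 2.5/cos8.0° = 2.525 m; N'_2 = 63·cos8.0° = 62.4; c'Δl = 5.05; W sinα = 8.8
Slice 3: Δl = 1.7/cos31.9° = 2.002 m; N'_3 = 21·cos31.9° = 17.8; c'Δl = 4.00; W sinα = 11.1
Σc'Δl = 11.5 kN/m; ΣN' = 90.0 kN/m; ΣW sinα = 17.8 kN/m
Resisting = 11.5 + 90.0·tan27.2° = 11.5 + 46.3 = 57.8 kN/m
FS = 57.8 / 17.8 = 3.241

FS = 3.24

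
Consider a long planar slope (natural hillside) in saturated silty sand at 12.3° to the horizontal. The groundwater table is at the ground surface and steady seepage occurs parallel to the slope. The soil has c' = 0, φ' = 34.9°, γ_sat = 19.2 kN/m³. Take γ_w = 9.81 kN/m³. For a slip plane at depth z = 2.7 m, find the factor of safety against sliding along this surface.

FS = 1.56

With seepage parallel to the slope and the water table at the surface, the effective normal stress on the slip plane uses the buoyant unit weight γ' = γ_sat − γ_w while the driving shear stress uses γ_sat:
FS = [c' + γ' z cos²β tanφ'] / [γ_sat z sinβ cosβ]
(For c' = 0 this reduces to FS = (γ'/γ_sat)·tanφ'/tanβ.)
γ' = 19.2 − 9.81 = 9.39 kN/m³
Numerator = 0.0 + 9.39·2.7·cos²12.3°·tan34.9° = 0.0 + 9.39·2.7·0.9546·0.6976 = 16.884 kPa
Denominator = 19.2·2.7·sin12.3°·cos12.3° = 19.2·2.7·0.2130·0.9770 = 10.790 kPa
FS = 16.884 / 10.790 = 1.565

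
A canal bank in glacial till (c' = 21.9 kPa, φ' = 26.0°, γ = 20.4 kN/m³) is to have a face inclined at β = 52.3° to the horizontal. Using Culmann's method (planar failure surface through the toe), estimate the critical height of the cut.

Culmann's analysis gives the critical failure plane at α_cr = (β + φ')/2 = (52.3 + 26.0)/2 = 39.1°, and the critical height
H_c = (4c'/γ) · sinβ cosφ' / [1 − cos(β − φ')]
    = (4·21.9/20.4) · sin52.3°·cos26.0° / [1 − cos(26.3°)]
    = 4.294 · 0.7912·0.8988 / [1 − 0.8965]
    = 4.294 · 0.7111 / 0.1035
    = 29.50 m

H_c = 29.50 m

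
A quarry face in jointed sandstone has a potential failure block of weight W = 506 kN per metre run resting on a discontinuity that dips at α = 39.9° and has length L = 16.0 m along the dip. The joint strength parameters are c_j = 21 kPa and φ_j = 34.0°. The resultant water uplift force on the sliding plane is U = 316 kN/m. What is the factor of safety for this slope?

Resolving the block weight along and normal to the plane and applying the Mohr–Coulomb strength on the joint:
N' = W cosα − U = 506·cos39.9° − 316 = 72.2 kN/m
Driving force T = W sinα = 506·sin39.9° = 324.6 kN/m
Resisting force R = c_j·L + N'·tanφ_j = 21·16.0 + 72.2·tan34.0° = 336.0 + 48.7 = 384.7 kN/m
FS = R / T = 384.7 / 324.6 = 1.185

FS = 1.19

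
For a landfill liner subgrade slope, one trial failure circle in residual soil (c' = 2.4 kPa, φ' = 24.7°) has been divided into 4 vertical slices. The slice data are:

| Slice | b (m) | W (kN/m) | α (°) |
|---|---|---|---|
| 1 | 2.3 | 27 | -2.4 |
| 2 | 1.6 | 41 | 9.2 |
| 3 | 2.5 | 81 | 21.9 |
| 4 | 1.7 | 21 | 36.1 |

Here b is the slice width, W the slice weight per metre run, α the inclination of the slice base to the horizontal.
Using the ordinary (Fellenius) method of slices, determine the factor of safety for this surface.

FS = 1.96

Ordinary method of slices: FS = Σ[c'·Δl_i + (W_i cosα_i)·tanφ'] / Σ W_i sinα_i, with Δl_i = b_i / cosα_i.
Slice 1: Δl = 2.3/cos(-2.4°) = 2.302 m; N'_1 = 27·cos(-2.4°) = 27.0; c'Δl = 5.52; W sinα = -1.1
Slice 2: Δl = 1.6/cos9.2° = 1.621 m; N'_2 = 41·cos9.2° = 40.5; c'Δl = 3.89; W sinα = 6.6
Slice 3: Δl = 2.5/cos21.9° = 2.694 m; N'_3 = 81·cos21.9° = 75.2; c'Δl = 6.47; W sinα = 30.2
Slice 4: Δl = 1.7/cos36.1° = 2.104 m; N'_4 = 21·cos36.1° = 17.0; c'Δl = 5.05; W sinα = 12.4
Σc'Δl = 20.9 kN/m; ΣN' = 159.6 kN/m; ΣW sinα = 48.0 kN/m
Resisting = 20.9 + 159.6·tan24.7° = 20.9 + 73.4 = 94.3 kN/m
FS = 94.3 / 48.0 = 1.965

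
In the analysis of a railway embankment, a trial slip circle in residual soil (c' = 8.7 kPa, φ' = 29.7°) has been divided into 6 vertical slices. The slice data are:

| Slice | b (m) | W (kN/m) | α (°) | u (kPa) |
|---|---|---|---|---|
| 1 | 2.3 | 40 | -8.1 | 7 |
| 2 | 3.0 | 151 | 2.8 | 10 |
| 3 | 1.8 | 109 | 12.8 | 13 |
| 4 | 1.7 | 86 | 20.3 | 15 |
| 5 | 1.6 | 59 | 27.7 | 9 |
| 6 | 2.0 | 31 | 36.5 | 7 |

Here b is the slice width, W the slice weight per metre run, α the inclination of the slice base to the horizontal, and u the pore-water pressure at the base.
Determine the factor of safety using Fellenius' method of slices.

Ordinary method of slices: FS = Σ[c'·Δl_i + (W_i cosα_i − u_i·Δl_i)·tanφ'] / Σ W_i sinα_i, with Δl_i = b_i / cosα_i.
Slice 1: Δl = 2.3/cos(-8.1°) = 2.323 m; N'_1 = 40·cos(-8.1°) − 7·2.323 = 23.3; c'Δl = 20.21; W sinα = -5.6
Slice 2: Δl = 3.0/cos2.8° = 3.004 m; N'_2 = 151·cos2.8° − 10·3.004 = 120.8; c'Δl = 26.13; W sinα = 7.4
Slice 3: Δl = 1.8/cos12.8° = 1.846 m; N'_3 = 109·cos12.8° − 13·1.846 = 82.3; c'Δl = 16.06; W sinα = 24.1
Slice 4: Δl = 1.7/cos20.3° = 1.813 m; N'_4 = 86·cos20.3° − 15·1.813 = 53.5; c'Δl = 15.77; W sinα = 29.8
Slice 5: Δl = 1.6/cos27.7° = 1.807 m; N'_5 = 59·cos27.7° − 9·1.807 = 36.0; c'Δl = 15.72; W sinα = 27.4
Slice 6: Δl = 2.0/cos36.5° = 2.488 m; N'_6 = 31·cos36.5° − 7·2.488 = 7.5; c'Δl = 21.65; W sinα = 18.4
Σc'Δl = 115.5 kN/m; ΣN' = 323.4 kN/m; ΣW sinα = 101.6 kN/m
Resisting = 115.5 + 323.4·tan29.7° = 115.5 + 184.4 = 300.0 kN/m
FS = 300.0 / 101.6 = 2.953

FS = 2.95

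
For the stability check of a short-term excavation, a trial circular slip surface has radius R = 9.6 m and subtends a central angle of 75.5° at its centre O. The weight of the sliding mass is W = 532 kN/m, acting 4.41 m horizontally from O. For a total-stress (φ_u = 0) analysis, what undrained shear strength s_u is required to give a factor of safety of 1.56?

FS = s_u·L_a·R / (W·d), so s_u = FS·W·d / (L_a·R).
Arc length L_a = R·θ = 9.6·(75.5°·π/180) = 9.6·1.3177 = 12.65 m
s_u = 1.56·532·4.41 / (12.65·9.6) = 3659.9 / 121.44 = 30.14 kPa

s_u = 30.1 kPa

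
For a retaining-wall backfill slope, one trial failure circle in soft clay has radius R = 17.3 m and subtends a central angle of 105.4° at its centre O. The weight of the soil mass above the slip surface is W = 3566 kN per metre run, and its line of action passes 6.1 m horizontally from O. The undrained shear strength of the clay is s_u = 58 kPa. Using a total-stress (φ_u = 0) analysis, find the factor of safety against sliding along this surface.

Taking moments about the centre O, the resisting moment is provided by the undrained shear strength acting along the arc:
Arc length L_a = R·θ = 17.3·(105.4°·π/180) = 17.3·1.8396 = 31.82 m
M_R = s_u·L_a·R = 58·31.82·17.3 = 31932.9 kN·m/m
M_D = W·d = 3566·6.1 = 21752.6 kN·m/m
FS = M_R / M_D = 31932.9 / 21752.6 = 1.468

FS = 1.47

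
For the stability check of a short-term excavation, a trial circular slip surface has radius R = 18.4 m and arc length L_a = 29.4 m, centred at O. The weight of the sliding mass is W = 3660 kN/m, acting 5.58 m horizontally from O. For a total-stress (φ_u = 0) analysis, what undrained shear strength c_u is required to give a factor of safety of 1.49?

c_u = 56.3 kPa

FS = c_u·L_a·R / (W·d), so c_u = FS·W·d / (L_a·R).
c_u = 1.49·3660·5.58 / (29.40·18.4) = 30430.0 / 540.96 = 56.25 kPa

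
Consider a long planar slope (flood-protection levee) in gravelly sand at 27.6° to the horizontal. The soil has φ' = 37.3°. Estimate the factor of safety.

For a dry cohesionless infinite slope the factor of safety is FS = tanφ' / tanβ.
FS = tan37.3° / tan27.6° = 0.7618 / 0.5228 = 1.457

FS = 1.46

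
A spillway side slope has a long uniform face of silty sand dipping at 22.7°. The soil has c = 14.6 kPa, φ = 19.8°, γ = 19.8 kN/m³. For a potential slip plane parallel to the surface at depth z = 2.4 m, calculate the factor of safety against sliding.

For an infinite slope with a slip plane parallel to the surface (no pore pressure): FS = [c + γz cos²β tanφ] / [γz sinβ cosβ].
γz = 19.8·2.4 = 47.52 kN/m²
Numerator = 14.6 + 47.52·cos²22.7°·tan19.8° = 14.6 + 47.52·0.8511·0.3600 = 29.160 kPa
Denominator = 47.52·sin22.7°·cos22.7° = 47.52·0.3859·0.9225 = 16.918 kPa
FS = 29.160 / 16.918 = 1.724

FS = 1.72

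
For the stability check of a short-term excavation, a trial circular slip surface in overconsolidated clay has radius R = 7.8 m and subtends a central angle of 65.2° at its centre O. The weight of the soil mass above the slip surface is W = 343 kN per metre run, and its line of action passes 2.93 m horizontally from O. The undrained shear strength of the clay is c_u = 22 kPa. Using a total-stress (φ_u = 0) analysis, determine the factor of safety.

Taking moments about the centre O, the resisting moment is provided by the undrained shear strength acting along the arc:
Arc length L_a = R·θ = 7.8·(65.2°·π/180) = 7.8·1.1380 = 8.88 m
M_R = c_u·L_a·R = 22·8.88·7.8 = 1523.1 kN·m/m
M_D = W·d = 343·2.93 = 1005.0 kN·m/m
FS = M_R / M_D = 1523.1 / 1005.0 = 1.516

FS = 1.52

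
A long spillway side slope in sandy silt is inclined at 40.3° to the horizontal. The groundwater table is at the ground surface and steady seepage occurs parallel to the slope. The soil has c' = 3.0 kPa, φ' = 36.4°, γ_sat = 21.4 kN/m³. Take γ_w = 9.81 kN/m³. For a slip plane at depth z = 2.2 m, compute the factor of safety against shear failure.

With seepage parallel to the slope and the water table at the surface, the effective normal stress on the slip plane uses the buoyant unit weight γ' = γ_sat − γ_w while the driving shear stress uses γ_sat:
FS = [c' + γ' z cos²β tanφ'] / [γ_sat z sinβ cosβ]
γ' = 21.4 − 9.81 = 11.59 kN/m³
Numerator = 3.0 + 11.59·2.2·cos²40.3°·tan36.4° = 3.0 + 11.59·2.2·0.5817·0.7373 = 13.935 kPa
Denominator = 21.4·2.2·sin40.3°·cos40.3° = 21.4·2.2·0.6468·0.7627 = 23.224 kPa
FS = 13.935 / 23.224 = 0.600

FS = 0.60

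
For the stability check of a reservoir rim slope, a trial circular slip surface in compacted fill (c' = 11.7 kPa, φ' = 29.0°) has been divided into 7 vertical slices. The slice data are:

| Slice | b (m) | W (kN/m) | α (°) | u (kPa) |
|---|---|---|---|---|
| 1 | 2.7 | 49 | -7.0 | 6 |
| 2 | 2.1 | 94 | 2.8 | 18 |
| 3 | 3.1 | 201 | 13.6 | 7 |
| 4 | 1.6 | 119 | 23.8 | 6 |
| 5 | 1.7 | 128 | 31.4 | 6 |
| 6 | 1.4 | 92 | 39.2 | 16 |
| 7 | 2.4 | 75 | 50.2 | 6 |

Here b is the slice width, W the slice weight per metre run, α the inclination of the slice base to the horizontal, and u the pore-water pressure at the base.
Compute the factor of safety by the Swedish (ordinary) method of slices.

Ordinary method of slices: FS = Σ[c'·Δl_i + (W_i cosα_i − u_i·Δl_i)·tanφ'] / Σ W_i sinα_i, with Δl_i = b_i / cosα_i.
Slice 1: Δl = 2.7/cos(-7.0°) = 2.720 m; N'_1 = 49·cos(-7.0°) − 6·2.720 = 32.3; c'Δl = 31.83; W sinα = -6.0
Slice 2: Δl = 2.1/cos2.8° = 2.103 m; N'_2 = 94·cos2.8° − 18·2.103 = 56.0; c'Δl = 24.60; W sinα = 4.6
Slice 3: Δl = 3.1/cos13.6° = 3.189 m; N'_3 = 201·cos13.6° − 7·3.189 = 173.0; c'Δl = 37.32; W sinα = 47.3
Slice 4: Δl = 1.6/cos23.8° = 1.749 m; N'_4 = 119·cos23.8° − 6·1.749 = 98.4; c'Δl = 20.46; W sinα = 48.0
Slice 5: Δl = 1.7/cos31.4° = 1.992 m; N'_5 = 128·cos31.4° − 6·1.992 = 97.3; c'Δl = 23.30; W sinα = 66.7
Slice 6: Δl = 1.4/cos39.2° = 1.807 m; N'_6 = 92·cos39.2° − 16·1.807 = 42.4; c'Δl = 21.14; W sinα = 58.1
Slice 7: Δl = 2.4/cos50.2° = 3.749 m; N'_7 = 75·cos50.2° − 6·3.749 = 25.5; c'Δl = 43.87; W sinα = 57.6
Σc'Δl = 202.5 kN/m; ΣN' = 525.0 kN/m; ΣW sinα = 276.4 kN/m
Resisting = 202.5 + 525.0·tan29.0° = 202.5 + 291.0 = 493.5 kN/m
FS = 493.5 / 276.4 = 1.786

FS = 1.79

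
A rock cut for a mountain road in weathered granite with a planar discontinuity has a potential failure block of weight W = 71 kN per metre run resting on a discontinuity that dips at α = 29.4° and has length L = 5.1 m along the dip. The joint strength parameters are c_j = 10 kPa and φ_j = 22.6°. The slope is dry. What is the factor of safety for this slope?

FS = 2.20

Resolving the block weight along and normal to the plane and applying the Mohr–Coulomb strength on the joint:
N' = W cosα = 71·cos29.4° = 61.9 kN/m
Driving force T = W sinα = 71·sin29.4° = 34.9 kN/m
Resisting force R = c_j·L + N'·tanφ_j = 10·5.1 + 61.9·tan22.6° = 51.0 + 25.7 = 76.7 kN/m
FS = R / T = 76.7 / 34.9 = 2.202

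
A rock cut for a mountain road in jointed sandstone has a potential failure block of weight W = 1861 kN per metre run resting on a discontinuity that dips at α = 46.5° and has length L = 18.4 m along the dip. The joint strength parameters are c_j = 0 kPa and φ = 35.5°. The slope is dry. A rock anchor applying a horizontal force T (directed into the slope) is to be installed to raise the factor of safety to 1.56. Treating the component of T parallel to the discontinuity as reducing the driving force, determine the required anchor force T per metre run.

Resolving forces along and normal to the sliding plane, with the horizontal anchor force T adding T·sinα to the effective normal force and T·cosα acting up the plane against the driving force:
FS = [c_jL + (W cosα + T sinα) tanφ] / [W sinα − T cosα]
Without the anchor: N' = 1281.0 kN/m, driving T_d = 1349.9 kN/m, resisting R = 0·18.4 + 1281.0·tan35.5° = 913.7 kN/m, FS = 0.68.
Setting FS = 1.56 and solving for T:
1.56·(1349.9 − T cos46.5°) = 913.7 + T sin46.5°·tan35.5°
T·(sin46.5°·tan35.5° + 1.56·cos46.5°) = 1.56·1349.9 − 913.7
T·(0.7254·0.7133 + 1.56·0.6884) = 2105.9 − 913.7 = 1192.1
T·1.5912 = 1192.1
T = 749.2 kN/m

T = 749 kN/m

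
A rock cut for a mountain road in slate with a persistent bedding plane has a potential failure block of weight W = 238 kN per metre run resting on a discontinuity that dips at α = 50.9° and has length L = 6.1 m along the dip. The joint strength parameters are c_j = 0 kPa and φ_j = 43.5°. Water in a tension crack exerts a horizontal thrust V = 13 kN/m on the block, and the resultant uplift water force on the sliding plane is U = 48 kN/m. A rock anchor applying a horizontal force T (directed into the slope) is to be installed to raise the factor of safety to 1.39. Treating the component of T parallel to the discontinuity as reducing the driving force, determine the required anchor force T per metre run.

T = 112 kN/m

Resolving forces along and normal to the sliding plane, with the horizontal anchor force T adding T·sinα to the effective normal force and T·cosα acting up the plane against the driving force:
FS = [c_jL + (W cosα − U − V sinα + T sinα) tanφ_j] / [W sinα + V cosα − T cosα]
Without the anchor: N' = 92.0 kN/m, driving T_d = 192.9 kN/m, resisting R = 0·6.1 + 92.0·tan43.5° = 87.3 kN/m, FS = 0.45.
Setting FS = 1.39 and solving for T:
1.39·(192.9 − T cos50.9°) = 87.3 + T sin50.9°·tan43.5°
T·(sin50.9°·tan43.5° + 1.39·cos50.9°) = 1.39·192.9 − 87.3
T·(0.7760·0.9490 + 1.39·0.6307) = 268.1 − 87.3 = 180.8
T·1.6131 = 180.8
T = 112.1 kN/m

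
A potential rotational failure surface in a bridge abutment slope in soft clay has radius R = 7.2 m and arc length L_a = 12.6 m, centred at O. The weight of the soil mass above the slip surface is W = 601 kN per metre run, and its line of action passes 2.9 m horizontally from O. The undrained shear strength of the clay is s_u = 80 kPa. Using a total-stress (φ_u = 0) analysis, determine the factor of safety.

Taking moments about the centre O, the resisting moment is provided by the undrained shear strength acting along the arc:
M_R = s_u·L_a·R = 80·12.60·7.2 = 7257.6 kN·m/m
M_D = W·d = 601·2.9 = 1742.9 kN·m/m
FS = M_R / M_D = 7257.6 / 1742.9 = 4.164

FS = 4.16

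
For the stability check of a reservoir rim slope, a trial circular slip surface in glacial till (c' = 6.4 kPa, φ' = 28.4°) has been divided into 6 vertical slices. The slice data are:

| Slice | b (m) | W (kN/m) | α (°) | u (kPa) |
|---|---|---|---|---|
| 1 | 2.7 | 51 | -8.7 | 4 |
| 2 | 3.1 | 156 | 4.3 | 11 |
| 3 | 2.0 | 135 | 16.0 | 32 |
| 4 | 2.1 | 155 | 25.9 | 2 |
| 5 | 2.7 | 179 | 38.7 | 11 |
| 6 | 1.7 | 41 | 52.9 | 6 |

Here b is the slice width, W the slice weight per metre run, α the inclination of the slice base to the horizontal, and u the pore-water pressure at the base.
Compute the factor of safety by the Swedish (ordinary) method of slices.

FS = 1.42

Ordinary method of slices: FS = Σ[c'·Δl_i + (W_i cosα_i − u_i·Δl_i)·tanφ'] / Σ W_i sinα_i, with Δl_i = b_i / cosα_i.
Slice 1: Δl = 2.7/cos(-8.7°) = 2.731 m; N'_1 = 51·cos(-8.7°) − 4·2.731 = 39.5; c'Δl = 17.48; W sinα = -7.7
Slice 2: Δl = 3.1/cos4.3° = 3.109 m; N'_2 = 156·cos4.3° − 11·3.109 = 121.4; c'Δl = 19.90; W sinα = 11.7
Slice 3: Δl = 2.0/cos16.0° = 2.081 m; N'_3 = 135·cos16.0° − 32·2.081 = 63.2; c'Δl = 13.32; W sinα = 37.2
Slice 4: Δl = 2.1/cos25.9° = 2.334 m; N'_4 = 155·cos25.9° − 2·2.334 = 134.8; c'Δl = 14.94; W sinα = 67.7
Slice 5: Δl = 2.7/cos38.7° = 3.460 m; N'_5 = 179·cos38.7° − 11·3.460 = 101.6; c'Δl = 22.14; W sinα = 111.9
Slice 6: Δl = 1.7/cos52.9° = 2.818 m; N'_6 = 41·cos52.9° − 6·2.818 = 7.8; c'Δl = 18.04; W sinα = 32.7
Σc'Δl = 105.8 kN/m; ΣN' = 468.3 kN/m; ΣW sinα = 253.5 kN/m
Resisting = 105.8 + 468.3·tan28.4° = 105.8 + 253.2 = 359.0 kN/m
FS = 359.0 / 253.5 = 1.416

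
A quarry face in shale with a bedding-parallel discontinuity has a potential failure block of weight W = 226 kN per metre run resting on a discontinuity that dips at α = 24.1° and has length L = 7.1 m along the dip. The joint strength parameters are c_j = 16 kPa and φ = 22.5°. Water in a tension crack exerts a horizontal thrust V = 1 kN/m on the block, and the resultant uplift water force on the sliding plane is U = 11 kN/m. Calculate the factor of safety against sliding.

Resolving the block weight along and normal to the plane and applying the Mohr–Coulomb strength on the joint:
N' = W cosα − U − V sinα = 226·cos24.1° − 11 − 1·sin24.1° = 194.9 kN/m
Driving force T = W sinα + V cosα = 226·sin24.1° + 1·cos24.1° = 93.2 kN/m
Resisting force R = c_j·L + N'·tanφ = 16·7.1 + 194.9·tan22.5° = 113.6 + 80.7 = 194.3 kN/m
FS = R / T = 194.3 / 93.2 = 2.085

FS = 2.09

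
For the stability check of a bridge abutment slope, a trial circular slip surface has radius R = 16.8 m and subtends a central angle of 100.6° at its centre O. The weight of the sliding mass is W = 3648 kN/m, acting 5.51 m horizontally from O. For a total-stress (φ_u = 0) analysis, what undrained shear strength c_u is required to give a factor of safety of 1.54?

c_u = 62.5 kPa

FS = c_u·L_a·R / (W·d), so c_u = FS·W·d / (L_a·R).
Arc length L_a = R·θ = 16.8·(100.6°·π/180) = 16.8·1.7558 = 29.50 m
c_u = 1.54·3648·5.51 / (29.50·16.8) = 30954.7 / 495.56 = 62.46 kPa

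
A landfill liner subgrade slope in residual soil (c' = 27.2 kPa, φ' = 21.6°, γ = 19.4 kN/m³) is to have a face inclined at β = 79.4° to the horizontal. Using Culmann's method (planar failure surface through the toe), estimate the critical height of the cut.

Culmann's analysis gives the critical failure plane at α_cr = (β + φ')/2 = (79.4 + 21.6)/2 = 50.5°, and the critical height
H_c = (4c'/γ) · sinβ cosφ' / [1 − cos(β − φ')]
    = (4·27.2/19.4) · sin79.4°·cos21.6° / [1 − cos(57.8°)]
    = 5.608 · 0.9829·0.9298 / [1 − 0.5329]
    = 5.608 · 0.9139 / 0.4671
    = 10.97 m

H_c = 10.97 m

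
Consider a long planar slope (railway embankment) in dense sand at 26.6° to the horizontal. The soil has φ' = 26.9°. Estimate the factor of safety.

For a dry cohesionless infinite slope the factor of safety is FS = tanφ' / tanβ.
FS = tan26.9° / tan26.6° = 0.5073 / 0.5008 = 1.013

FS = 1.01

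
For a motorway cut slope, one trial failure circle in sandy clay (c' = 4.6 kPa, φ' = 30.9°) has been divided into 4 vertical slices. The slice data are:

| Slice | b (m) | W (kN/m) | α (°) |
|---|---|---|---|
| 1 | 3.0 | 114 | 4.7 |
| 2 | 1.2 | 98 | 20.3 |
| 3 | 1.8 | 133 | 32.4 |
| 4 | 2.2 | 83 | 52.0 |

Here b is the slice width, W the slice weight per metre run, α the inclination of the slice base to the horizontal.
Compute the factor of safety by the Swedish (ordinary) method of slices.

FS = 1.48

Ordinary method of slices: FS = Σ[c'·Δl_i + (W_i cosα_i)·tanφ'] / Σ W_i sinα_i, with Δl_i = b_i / cosα_i.
Slice 1: Δl = 3.0/cos4.7° = 3.010 m; N'_1 = 114·cos4.7° = 113.6; c'Δl = 13.85; W sinα = 9.3
Slice 2: Δl = 1.2/cos20.3° = 1.279 m; N'_2 = 98·cos20.3° = 91.9; c'Δl = 5.89; W sinα = 34.0
Slice 3: Δl = 1.8/cos32.4° = 2.132 m; N'_3 = 133·cos32.4° = 112.3; c'Δl = 9.81; W sinα = 71.3
Slice 4: Δl = 2.2/cos52.0° = 3.573 m; N'_4 = 83·cos52.0° = 51.1; c'Δl = 16.44; W sinα = 65.4
Σc'Δl = 46.0 kN/m; ΣN' = 368.9 kN/m; ΣW sinα = 180.0 kN/m
Resisting = 46.0 + 368.9·tan30.9° = 46.0 + 220.8 = 266.8 kN/m
FS = 266.8 / 180.0 = 1.482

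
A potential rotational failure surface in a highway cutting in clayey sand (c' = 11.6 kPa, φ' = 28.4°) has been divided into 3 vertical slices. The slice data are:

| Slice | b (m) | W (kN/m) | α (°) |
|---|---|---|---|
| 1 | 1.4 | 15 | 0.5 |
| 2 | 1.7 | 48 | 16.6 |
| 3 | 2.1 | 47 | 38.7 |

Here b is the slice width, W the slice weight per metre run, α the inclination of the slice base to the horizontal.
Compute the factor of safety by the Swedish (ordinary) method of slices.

Ordinary method of slices: FS = Σ[c'·Δl_i + (W_i cosα_i)·tanφ'] / Σ W_i sinα_i, with Δl_i = b_i / cosα_i.
Slice 1: Δl = 1.4/cos0.5° = 1.400 m; N'_1 = 15·cos0.5° = 15.0; c'Δl = 16.24; W sinα = 0.1
Slice 2: Δl = 1.7/cos16.6° = 1.774 m; N'_2 = 48·cos16.6° = 46.0; c'Δl = 20.58; W sinα = 13.7
Slice 3: Δl = 2.1/cos38.7° = 2.691 m; N'_3 = 47·cos38.7° = 36.7; c'Δl = 31.21; W sinα = 29.4
Σc'Δl = 68.0 kN/m; ΣN' = 97.7 kN/m; ΣW sinα = 43.2 kN/m
Resisting = 68.0 + 97.7·tan28.4° = 68.0 + 52.8 = 120.8 kN/m
FS = 120.8 / 43.2 = 2.795

FS = 2.80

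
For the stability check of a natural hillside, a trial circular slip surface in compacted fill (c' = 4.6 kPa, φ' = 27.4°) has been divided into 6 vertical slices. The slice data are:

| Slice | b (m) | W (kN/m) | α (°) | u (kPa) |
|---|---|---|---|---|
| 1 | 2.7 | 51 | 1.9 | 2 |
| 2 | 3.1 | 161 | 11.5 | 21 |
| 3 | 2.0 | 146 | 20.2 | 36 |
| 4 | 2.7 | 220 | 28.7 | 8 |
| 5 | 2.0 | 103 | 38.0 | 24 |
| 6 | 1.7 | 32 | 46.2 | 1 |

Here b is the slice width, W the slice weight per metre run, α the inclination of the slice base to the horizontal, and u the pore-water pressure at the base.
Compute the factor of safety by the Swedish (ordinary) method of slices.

Ordinary method of slices: FS = Σ[c'·Δl_i + (W_i cosα_i − u_i·Δl_i)·tanφ'] / Σ W_i sinα_i, with Δl_i = b_i / cosα_i.
Slice 1: Δl = 2.7/cos1.9° = 2.701 m; N'_1 = 51·cos1.9° − 2·2.701 = 45.6; c'Δl = 12.43; W sinα = 1.7
Slice 2: Δl = 3.1/cos11.5° = 3.164 m; N'_2 = 161·cos11.5° − 21·3.164 = 91.3; c'Δl = 14.55; W sinα = 32.1
Slice 3: Δl = 2.0/cos20.2° = 2.131 m; N'_3 = 146·cos20.2° − 36·2.131 = 60.3; c'Δl = 9.80; W sinα = 50.4
Slice 4: Δl = 2.7/cos28.7° = 3.078 m; N'_4 = 220·cos28.7° − 8·3.078 = 168.3; c'Δl = 14.16; W sinα = 105.6
Slice 5: Δl = 2.0/cos38.0° = 2.538 m; N'_5 = 103·cos38.0° − 24·2.538 = 20.3; c'Δl = 11.67; W sinα = 63.4
Slice 6: Δl = 1.7/cos46.2° = 2.456 m; N'_6 = 32·cos46.2° − 1·2.456 = 19.7; c'Δl = 11.30; W sinα = 23.1
Σc'Δl = 73.9 kN/m; ΣN' = 405.5 kN/m; ΣW sinα = 276.4 kN/m
Resisting = 73.9 + 405.5·tan27.4° = 73.9 + 210.2 = 284.1 kN/m
FS = 284.1 / 276.4 = 1.028

FS = 1.03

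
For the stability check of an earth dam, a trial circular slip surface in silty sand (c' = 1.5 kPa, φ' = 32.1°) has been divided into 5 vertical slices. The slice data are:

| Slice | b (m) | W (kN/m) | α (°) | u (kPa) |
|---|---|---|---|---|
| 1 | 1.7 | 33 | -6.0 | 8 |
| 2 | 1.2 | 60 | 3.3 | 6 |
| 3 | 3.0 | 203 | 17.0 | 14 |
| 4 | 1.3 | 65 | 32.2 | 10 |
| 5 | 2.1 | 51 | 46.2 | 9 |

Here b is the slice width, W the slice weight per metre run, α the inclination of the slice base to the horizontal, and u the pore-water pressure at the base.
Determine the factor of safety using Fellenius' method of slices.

Ordinary method of slices: FS = Σ[c'·Δl_i + (W_i cosα_i − u_i·Δl_i)·tanφ'] / Σ W_i sinα_i, with Δl_i = b_i / cosα_i.
Slice 1: Δl = 1.7/cos(-6.0°) = 1.709 m; N'_1 = 33·cos(-6.0°) − 8·1.709 = 19.1; c'Δl = 2.56; W sinα = -3.4
Slice 2: Δl = 1.2/cos3.3° = 1.202 m; N'_2 = 60·cos3.3° − 6·1.202 = 52.7; c'Δl = 1.80; W sinα = 3.5
Slice 3: Δl = 3.0/cos17.0° = 3.137 m; N'_3 = 203·cos17.0° − 14·3.137 = 150.2; c'Δl = 4.71; W sinα = 59.4
Slice 4: Δl = 1.3/cos32.2° = 1.536 m; N'_4 = 65·cos32.2° − 10·1.536 = 39.6; c'Δl = 2.30; W sinα = 34.6
Slice 5: Δl = 2.1/cos46.2° = 3.034 m; N'_5 = 51·cos46.2° − 9·3.034 = 8.0; c'Δl = 4.55; W sinα = 36.8
Σc'Δl = 15.9 kN/m; ΣN' = 269.7 kN/m; ΣW sinα = 130.8 kN/m
Resisting = 15.9 + 269.7·tan32.1° = 15.9 + 169.2 = 185.1 kN/m
FS = 185.1 / 130.8 = 1.415

FS = 1.42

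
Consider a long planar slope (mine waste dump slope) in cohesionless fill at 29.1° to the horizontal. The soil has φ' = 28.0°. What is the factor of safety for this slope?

For a dry cohesionless infinite slope the factor of safety is FS = tanφ' / tanβ.
FS = tan28.0° / tan29.1° = 0.5317 / 0.5566 = 0.955

FS = 0.96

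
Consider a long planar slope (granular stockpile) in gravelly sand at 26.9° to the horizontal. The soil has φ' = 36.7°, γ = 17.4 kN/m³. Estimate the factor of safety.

For a dry cohesionless infinite slope the factor of safety is FS = tanφ' / tanβ.
FS = tan36.7° / tan26.9° = 0.7454 / 0.5073 = 1.469

FS = 1.47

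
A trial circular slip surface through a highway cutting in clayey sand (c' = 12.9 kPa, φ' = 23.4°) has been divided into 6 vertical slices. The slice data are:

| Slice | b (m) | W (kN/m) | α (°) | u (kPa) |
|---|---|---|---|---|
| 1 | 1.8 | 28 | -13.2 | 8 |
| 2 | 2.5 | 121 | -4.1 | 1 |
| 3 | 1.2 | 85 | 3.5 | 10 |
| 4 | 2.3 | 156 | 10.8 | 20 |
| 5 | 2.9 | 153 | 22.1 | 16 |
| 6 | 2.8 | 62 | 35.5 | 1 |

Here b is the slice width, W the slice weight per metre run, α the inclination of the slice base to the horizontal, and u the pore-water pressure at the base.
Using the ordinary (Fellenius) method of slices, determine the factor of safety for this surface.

Ordinary method of slices: FS = Σ[c'·Δl_i + (W_i cosα_i − u_i·Δl_i)·tanφ'] / Σ W_i sinα_i, with Δl_i = b_i / cosα_i.
Slice 1: Δl = 1.8/cos(-13.2°) = 1.849 m; N'_1 = 28·cos(-13.2°) − 8·1.849 = 12.5; c'Δl = 23.85; W sinα = -6.4
Slice 2: Δl = 2.5/cos(-4.1°) = 2.506 m; N'_2 = 121·cos(-4.1°) − 1·2.506 = 118.2; c'Δl = 32.33; W sinα = -8.7
Slice 3: Δl = 1.2/cos3.5° = 1.202 m; N'_3 = 85·cos3.5° − 10·1.202 = 72.8; c'Δl = 15.51; W sinα = 5.2
Slice 4: Δl = 2.3/cos10.8° = 2.341 m; N'_4 = 156·cos10.8° − 20·2.341 = 106.4; c'Δl = 30.21; W sinα = 29.2
Slice 5: Δl = 2.9/cos22.1° = 3.130 m; N'_5 = 153·cos22.1° − 16·3.130 = 91.7; c'Δl = 40.38; W sinα = 57.6
Slice 6: Δl = 2.8/cos35.5° = 3.439 m; N'_6 = 62·cos35.5° − 1·3.439 = 47.0; c'Δl = 44.37; W sinα = 36.0
Σc'Δl = 186.6 kN/m; ΣN' = 448.6 kN/m; ΣW sinα = 112.9 kN/m
Resisting = 186.6 + 448.6·tan23.4° = 186.6 + 194.1 = 380.8 kN/m
FS = 380.8 / 112.9 = 3.371

FS = 3.37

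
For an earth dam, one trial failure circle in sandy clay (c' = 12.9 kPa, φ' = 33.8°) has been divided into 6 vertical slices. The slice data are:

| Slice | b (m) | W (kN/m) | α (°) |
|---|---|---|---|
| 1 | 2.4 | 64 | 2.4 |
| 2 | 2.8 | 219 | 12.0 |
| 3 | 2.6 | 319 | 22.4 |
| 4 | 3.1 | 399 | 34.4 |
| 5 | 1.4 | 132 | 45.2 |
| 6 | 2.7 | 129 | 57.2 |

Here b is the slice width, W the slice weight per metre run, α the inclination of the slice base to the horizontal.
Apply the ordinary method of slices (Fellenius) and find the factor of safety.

FS = 1.60

Ordinary method of slices: FS = Σ[c'·Δl_i + (W_i cosα_i)·tanφ'] / Σ W_i sinα_i, with Δl_i = b_i / cosα_i.
Slice 1: Δl = 2.4/cos2.4° = 2.402 m; N'_1 = 64·cos2.4° = 63.9; c'Δl = 30.99; W sinα = 2.7
Slice 2: Δl = 2.8/cos12.0° = 2.863 m; N'_2 = 219·cos12.0° = 214.2; c'Δl = 36.93; W sinα = 45.5
Slice 3: Δl = 2.6/cos22.4° = 2.812 m; N'_3 = 319·cos22.4° = 294.9; c'Δl = 36.28; W sinα = 121.6
Slice 4: Δl = 3.1/cos34.4° = 3.757 m; N'_4 = 399·cos34.4° = 329.2; c'Δl = 48.47; W sinα = 225.4
Slice 5: Δl = 1.4/cos45.2° = 1.987 m; N'_5 = 132·cos45.2° = 93.0; c'Δl = 25.63; W sinα = 93.7
Slice 6: Δl = 2.7/cos57.2° = 4.984 m; N'_6 = 129·cos57.2° = 69.9; c'Δl = 64.30; W sinα = 108.4
Σc'Δl = 242.6 kN/m; ΣN' = 1065.2 kN/m; ΣW sinα = 597.3 kN/m
Resisting = 242.6 + 1065.2·tan33.8° = 242.6 + 713.1 = 955.7 kN/m
FS = 955.7 / 597.3 = 1.600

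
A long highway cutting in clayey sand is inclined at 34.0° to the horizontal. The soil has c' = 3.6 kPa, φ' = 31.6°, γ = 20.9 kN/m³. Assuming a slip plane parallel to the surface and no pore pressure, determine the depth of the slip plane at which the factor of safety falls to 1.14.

Setting FS = 1.14 in FS = [c' + γz cos²β tanφ'] / [γz sinβ cosβ] and solving for z:
z = c' / [γ cosβ (FS·sinβ − cosβ·tanφ')]
  = 3.6 / [20.9·cos34.0°·(1.14·sin34.0° − cos34.0°·tan31.6°)]
  = 3.6 / [20.9·0.8290·(1.14·0.5592 − 0.8290·0.6152)]
  = 3.6 / 2.2084 = 1.630 m

z = 1.63 m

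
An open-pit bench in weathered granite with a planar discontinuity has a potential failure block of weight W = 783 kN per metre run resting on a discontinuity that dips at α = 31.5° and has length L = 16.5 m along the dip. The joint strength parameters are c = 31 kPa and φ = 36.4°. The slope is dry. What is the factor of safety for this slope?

FS = 2.45

Resolving the block weight along and normal to the plane and applying the Mohr–Coulomb strength on the joint:
N' = W cosα = 783·cos31.5° = 667.6 kN/m
Driving force T = W sinα = 783·sin31.5° = 409.1 kN/m
Resisting force R = c·L + N'·tanφ = 31·16.5 + 667.6·tan36.4° = 511.5 + 492.2 = 1003.7 kN/m
FS = R / T = 1003.7 / 409.1 = 2.453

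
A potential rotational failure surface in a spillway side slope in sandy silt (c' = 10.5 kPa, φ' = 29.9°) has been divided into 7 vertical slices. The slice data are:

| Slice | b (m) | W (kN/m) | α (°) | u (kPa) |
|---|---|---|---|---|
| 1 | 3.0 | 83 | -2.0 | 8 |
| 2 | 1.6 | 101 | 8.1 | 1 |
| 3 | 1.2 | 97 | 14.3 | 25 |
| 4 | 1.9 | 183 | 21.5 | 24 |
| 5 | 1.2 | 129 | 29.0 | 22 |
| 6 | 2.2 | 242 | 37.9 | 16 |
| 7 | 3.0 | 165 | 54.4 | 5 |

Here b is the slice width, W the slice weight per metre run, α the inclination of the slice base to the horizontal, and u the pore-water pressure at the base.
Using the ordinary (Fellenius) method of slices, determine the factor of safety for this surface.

Ordinary method of slices: FS = Σ[c'·Δl_i + (W_i cosα_i − u_i·Δl_i)·tanφ'] / Σ W_i sinα_i, with Δl_i = b_i / cosα_i.
Slice 1: Δl = 3.0/cos(-2.0°) = 3.002 m; N'_1 = 83·cos(-2.0°) − 8·3.002 = 58.9; c'Δl = 31.52; W sinα = -2.9
Slice 2: Δl = 1.6/cos8.1° = 1.616 m; N'_2 = 101·cos8.1° − 1·1.616 = 98.4; c'Δl = 16.97; W sinα = 14.2
Slice 3: Δl = 1.2/cos14.3° = 1.238 m; N'_3 = 97·cos14.3° − 25·1.238 = 63.0; c'Δl = 13.00; W sinα = 24.0
Slice 4: Δl = 1.9/cos21.5° = 2.042 m; N'_4 = 183·cos21.5° − 24·2.042 = 121.3; c'Δl = 21.44; W sinα = 67.1
Slice 5: Δl = 1.2/cos29.0° = 1.372 m; N'_5 = 129·cos29.0° − 22·1.372 = 82.6; c'Δl = 14.41; W sinα = 62.5
Slice 6: Δl = 2.2/cos37.9° = 2.788 m; N'_6 = 242·cos37.9° − 16·2.788 = 146.3; c'Δl = 29.27; W sinα = 148.7
Slice 7: Δl = 3.0/cos54.4° = 5.154 m; N'_7 = 165·cos54.4° − 5·5.154 = 70.3; c'Δl = 54.11; W sinα = 134.2
Σc'Δl = 180.7 kN/m; ΣN' = 640.9 kN/m; ΣW sinα = 447.7 kN/m
Resisting = 180.7 + 640.9·tan29.9° = 180.7 + 368.5 = 549.2 kN/m
FS = 549.2 / 447.7 = 1.227

FS = 1.23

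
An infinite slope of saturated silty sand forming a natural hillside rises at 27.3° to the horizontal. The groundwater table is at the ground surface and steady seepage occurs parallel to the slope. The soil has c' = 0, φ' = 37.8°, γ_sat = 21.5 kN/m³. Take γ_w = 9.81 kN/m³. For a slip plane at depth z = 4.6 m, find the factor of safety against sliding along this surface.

FS = 0.82

With seepage parallel to the slope and the water table at the surface, the effective normal stress on the slip plane uses the buoyant unit weight γ' = γ_sat − γ_w while the driving shear stress uses γ_sat:
FS = [c' + γ' z cos²β tanφ'] / [γ_sat z sinβ cosβ]
(For c' = 0 this reduces to FS = (γ'/γ_sat)·tanφ'/tanβ.)
γ' = 21.5 − 9.81 = 11.69 kN/m³
Numerator = 0.0 + 11.69·4.6·cos²27.3°·tan37.8° = 0.0 + 11.69·4.6·0.7896·0.7757 = 32.937 kPa
Denominator = 21.5·4.6·sin27.3°·cos27.3° = 21.5·4.6·0.4586·0.8886 = 40.308 kPa
FS = 32.937 / 40.308 = 0.817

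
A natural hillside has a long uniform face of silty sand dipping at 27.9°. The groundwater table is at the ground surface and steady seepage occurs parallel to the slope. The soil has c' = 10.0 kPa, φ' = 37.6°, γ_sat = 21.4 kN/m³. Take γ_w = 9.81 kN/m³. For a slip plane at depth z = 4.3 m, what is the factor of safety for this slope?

FS = 1.05

With seepage parallel to the slope and the water table at the surface, the effective normal stress on the slip plane uses the buoyant unit weight γ' = γ_sat − γ_w while the driving shear stress uses γ_sat:
FS = [c' + γ' z cos²β tanφ'] / [γ_sat z sinβ cosβ]
γ' = 21.4 − 9.81 = 11.59 kN/m³
Numerator = 10.0 + 11.59·4.3·cos²27.9°·tan37.6° = 10.0 + 11.59·4.3·0.7810·0.7701 = 39.976 kPa
Denominator = 21.4·4.3·sin27.9°·cos27.9° = 21.4·4.3·0.4679·0.8838 = 38.054 kPa
FS = 39.976 / 38.054 = 1.051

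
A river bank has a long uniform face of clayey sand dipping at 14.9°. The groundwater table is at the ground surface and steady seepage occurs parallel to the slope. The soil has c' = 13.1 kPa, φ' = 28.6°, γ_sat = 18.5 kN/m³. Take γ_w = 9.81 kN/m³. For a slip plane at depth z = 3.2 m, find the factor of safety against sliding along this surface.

With seepage parallel to the slope and the water table at the surface, the effective normal stress on the slip plane uses the buoyant unit weight γ' = γ_sat − γ_w while the driving shear stress uses γ_sat:
FS = [c' + γ' z cos²β tanφ'] / [γ_sat z sinβ cosβ]
γ' = 18.5 − 9.81 = 8.69 kN/m³
Numerator = 13.1 + 8.69·3.2·cos²14.9°·tan28.6° = 13.1 + 8.69·3.2·0.9339·0.5452 = 27.259 kPa
Denominator = 18.5·3.2·sin14.9°·cos14.9° = 18.5·3.2·0.2571·0.9664 = 14.710 kPa
FS = 27.259 / 14.710 = 1.853

FS = 1.85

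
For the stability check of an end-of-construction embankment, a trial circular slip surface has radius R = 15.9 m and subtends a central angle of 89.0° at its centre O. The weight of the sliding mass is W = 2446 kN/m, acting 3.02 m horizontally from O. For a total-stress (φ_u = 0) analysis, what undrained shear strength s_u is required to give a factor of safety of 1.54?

s_u = 29.0 kPa

FS = s_u·L_a·R / (W·d), so s_u = FS·W·d / (L_a·R).
Arc length L_a = R·θ = 15.9·(89.0°·π/180) = 15.9·1.5533 = 24.70 m
s_u = 1.54·2446·3.02 / (24.70·15.9) = 11375.9 / 392.70 = 28.97 kPa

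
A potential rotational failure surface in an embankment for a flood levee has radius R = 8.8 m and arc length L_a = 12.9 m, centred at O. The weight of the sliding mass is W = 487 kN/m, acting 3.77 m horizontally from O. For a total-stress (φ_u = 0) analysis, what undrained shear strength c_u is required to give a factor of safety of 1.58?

FS = c_u·L_a·R / (W·d), so c_u = FS·W·d / (L_a·R).
c_u = 1.58·487·3.77 / (12.90·8.8) = 2900.9 / 113.52 = 25.55 kPa

c_u = 25.6 kPa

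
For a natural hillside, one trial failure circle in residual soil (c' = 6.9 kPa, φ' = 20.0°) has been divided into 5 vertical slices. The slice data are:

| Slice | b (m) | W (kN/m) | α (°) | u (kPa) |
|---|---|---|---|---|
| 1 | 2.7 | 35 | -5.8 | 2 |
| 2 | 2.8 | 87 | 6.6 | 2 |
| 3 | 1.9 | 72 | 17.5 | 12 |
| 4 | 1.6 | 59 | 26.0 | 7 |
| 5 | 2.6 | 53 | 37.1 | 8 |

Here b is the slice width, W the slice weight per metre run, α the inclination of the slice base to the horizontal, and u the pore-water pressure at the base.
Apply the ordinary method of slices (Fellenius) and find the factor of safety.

Ordinary method of slices: FS = Σ[c'·Δl_i + (W_i cosα_i − u_i·Δl_i)·tanφ'] / Σ W_i sinα_i, with Δl_i = b_i / cosα_i.
Slice 1: Δl = 2.7/cos(-5.8°) = 2.714 m; N'_1 = 35·cos(-5.8°) − 2·2.714 = 29.4; c'Δl = 18.73; W sinα = -3.5
Slice 2: Δl = 2.8/cos6.6° = 2.819 m; N'_2 = 87·cos6.6° − 2·2.819 = 80.8; c'Δl = 19.45; W sinα = 10.0
Slice 3: Δl = 1.9/cos17.5° = 1.992 m; N'_3 = 72·cos17.5° − 12·1.992 = 44.8; c'Δl = 13.75; W sinα = 21.7
Slice 4: Δl = 1.6/cos26.0° = 1.780 m; N'_4 = 59·cos26.0° − 7·1.780 = 40.6; c'Δl = 12.28; W sinα = 25.9
Slice 5: Δl = 2.6/cos37.1° = 3.260 m; N'_5 = 53·cos37.1° − 8·3.260 = 16.2; c'Δl = 22.49; W sinα = 32.0
Σc'Δl = 86.7 kN/m; ΣN' = 211.7 kN/m; ΣW sinα = 85.9 kN/m
Resisting = 86.7 + 211.7·tan20.0° = 86.7 + 77.1 = 163.7 kN/m
FS = 163.7 / 85.9 = 1.905

FS = 1.91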